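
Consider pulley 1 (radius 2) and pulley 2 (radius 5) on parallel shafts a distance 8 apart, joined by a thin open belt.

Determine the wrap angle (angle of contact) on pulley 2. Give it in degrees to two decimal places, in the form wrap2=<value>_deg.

wrap2=224.05_deg

open belt: β = asin((r2−r1)/C) = asin(3/8) = 22.0243°
wrap1 = π − 2β = 135.9514°
wrap2 = π + 2β = 224.0486°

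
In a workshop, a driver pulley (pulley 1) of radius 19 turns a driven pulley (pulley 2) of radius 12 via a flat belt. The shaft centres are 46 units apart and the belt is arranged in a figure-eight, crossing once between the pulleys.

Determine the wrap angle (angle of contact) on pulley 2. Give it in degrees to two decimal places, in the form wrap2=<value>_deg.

wrap2=264.74_deg

crossed belt: β = asin((r1+r2)/C) = asin(31/46) = 42.3698°
wrap1 = wrap2 = π + 2β = 264.7396°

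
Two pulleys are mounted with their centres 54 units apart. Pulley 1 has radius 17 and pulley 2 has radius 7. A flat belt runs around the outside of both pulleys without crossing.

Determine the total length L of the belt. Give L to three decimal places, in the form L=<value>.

L=185.255

open belt: β = asin((r2−r1)/C) = asin(-10/54) = -10.6719°
wrap1 = π − 2β = 201.3439°
wrap2 = π + 2β = 158.6561°
tangent length = C·cosβ = 53.0660
L = r1·wrap1 + r2·wrap2 + 2·C·cosβ = 17·3.5141 + 7·2.7691 + 2·53.0660 = 185.2554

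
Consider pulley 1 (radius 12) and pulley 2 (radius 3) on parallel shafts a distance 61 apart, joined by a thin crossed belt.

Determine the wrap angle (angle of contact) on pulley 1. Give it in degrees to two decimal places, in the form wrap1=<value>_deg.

crossed belt: β = asin((r1+r2)/C) = asin(15/61) = 14.2351°
wrap1 = wrap2 = π + 2β = 208.4702°

wrap1=208.47_deg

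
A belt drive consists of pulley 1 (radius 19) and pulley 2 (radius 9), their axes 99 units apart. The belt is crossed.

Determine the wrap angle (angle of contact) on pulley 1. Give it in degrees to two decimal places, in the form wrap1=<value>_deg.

crossed belt: β = asin((r1+r2)/C) = asin(28/99) = 16.4291°
wrap1 = wrap2 = π + 2β = 212.8582°

wrap1=212.86_deg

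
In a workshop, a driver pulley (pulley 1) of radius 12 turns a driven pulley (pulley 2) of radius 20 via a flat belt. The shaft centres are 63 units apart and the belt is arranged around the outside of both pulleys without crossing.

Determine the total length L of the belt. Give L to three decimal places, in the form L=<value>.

L=227.548

open belt: β = asin((r2−r1)/C) = asin(8/63) = 7.2954°
wrap1 = π − 2β = 165.4093°
wrap2 = π + 2β = 194.5907°
tangent length = C·cosβ = 62.4900
L = r1·wrap1 + r2·wrap2 + 2·C·cosβ = 12·2.8869 + 20·3.3962 + 2·62.4900 = 227.5482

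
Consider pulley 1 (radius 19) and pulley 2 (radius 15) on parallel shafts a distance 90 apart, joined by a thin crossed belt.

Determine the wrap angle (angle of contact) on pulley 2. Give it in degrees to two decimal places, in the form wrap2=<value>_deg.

crossed belt: β = asin((r1+r2)/C) = asin(34/90) = 22.1961°
wrap1 = wrap2 = π + 2β = 224.3922°

wrap2=224.39_deg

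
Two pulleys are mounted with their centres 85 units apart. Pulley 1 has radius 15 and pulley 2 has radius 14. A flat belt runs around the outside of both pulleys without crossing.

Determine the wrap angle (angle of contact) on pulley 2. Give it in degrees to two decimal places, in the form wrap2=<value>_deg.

wrap2=178.65_deg

open belt: β = asin((r2−r1)/C) = asin(-1/85) = -0.6741°
wrap1 = π − 2β = 181.3482°
wrap2 = π + 2β = 178.6518°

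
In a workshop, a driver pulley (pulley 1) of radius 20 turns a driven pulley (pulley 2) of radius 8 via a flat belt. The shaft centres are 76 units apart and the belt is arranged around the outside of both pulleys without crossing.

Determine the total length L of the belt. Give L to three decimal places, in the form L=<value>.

L=241.863

open belt: β = asin((r2−r1)/C) = asin(-12/76) = -9.0847°
wrap1 = π − 2β = 198.1694°
wrap2 = π + 2β = 161.8306°
tangent length = C·cosβ = 75.0467
L = r1·wrap1 + r2·wrap2 + 2·C·cosβ = 20·3.4587 + 8·2.8245 + 2·75.0467 = 241.8633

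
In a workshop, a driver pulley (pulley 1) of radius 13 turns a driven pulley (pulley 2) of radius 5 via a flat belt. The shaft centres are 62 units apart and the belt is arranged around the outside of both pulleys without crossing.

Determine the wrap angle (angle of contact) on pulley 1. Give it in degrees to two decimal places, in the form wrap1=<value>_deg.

wrap1=194.83_deg

open belt: β = asin((r2−r1)/C) = asin(-8/62) = -7.4137°
wrap1 = π − 2β = 194.8273°
wrap2 = π + 2β = 165.1727°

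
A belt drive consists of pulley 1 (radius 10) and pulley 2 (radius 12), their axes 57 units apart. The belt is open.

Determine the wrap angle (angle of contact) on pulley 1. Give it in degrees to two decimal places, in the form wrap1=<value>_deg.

wrap1=175.98_deg

open belt: β = asin((r2−r1)/C) = asin(2/57) = 2.0108°
wrap1 = π − 2β = 175.9784°
wrap2 = π + 2β = 184.0216°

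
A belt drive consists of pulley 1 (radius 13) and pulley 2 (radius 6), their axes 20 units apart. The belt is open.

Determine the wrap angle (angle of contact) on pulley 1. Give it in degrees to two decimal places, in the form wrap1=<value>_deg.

open belt: β = asin((r2−r1)/C) = asin(-7/20) = -20.4873°
wrap1 = π − 2β = 220.9746°
wrap2 = π + 2β = 139.0254°

wrap1=220.97_deg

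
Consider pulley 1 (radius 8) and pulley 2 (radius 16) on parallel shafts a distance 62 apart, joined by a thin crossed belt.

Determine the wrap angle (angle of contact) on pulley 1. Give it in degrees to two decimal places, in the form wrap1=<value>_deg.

crossed belt: β = asin((r1+r2)/C) = asin(24/62) = 22.7740°
wrap1 = wrap2 = π + 2β = 225.5479°

wrap1=225.55_deg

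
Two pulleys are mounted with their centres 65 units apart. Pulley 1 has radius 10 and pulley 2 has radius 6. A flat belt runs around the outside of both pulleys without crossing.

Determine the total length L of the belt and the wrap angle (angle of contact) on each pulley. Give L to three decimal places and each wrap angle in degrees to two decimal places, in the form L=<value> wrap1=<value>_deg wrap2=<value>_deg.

L=180.512 wrap1=187.06_deg wrap2=172.94_deg

open belt: β = asin((r2−r1)/C) = asin(-4/65) = -3.5281°
wrap1 = π − 2β = 187.0562°
wrap2 = π + 2β = 172.9438°
tangent length = C·cosβ = 64.8768
L = r1·wrap1 + r2·wrap2 + 2·C·cosβ = 10·3.2647 + 6·3.0184 + 2·64.8768 = 180.5117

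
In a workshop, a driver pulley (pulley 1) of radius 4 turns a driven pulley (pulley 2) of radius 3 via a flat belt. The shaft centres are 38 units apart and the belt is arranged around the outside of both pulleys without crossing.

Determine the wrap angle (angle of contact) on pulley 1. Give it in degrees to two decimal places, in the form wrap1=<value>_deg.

open belt: β = asin((r2−r1)/C) = asin(-1/38) = -1.5080°
wrap1 = π − 2β = 183.0159°
wrap2 = π + 2β = 176.9841°

wrap1=183.02_deg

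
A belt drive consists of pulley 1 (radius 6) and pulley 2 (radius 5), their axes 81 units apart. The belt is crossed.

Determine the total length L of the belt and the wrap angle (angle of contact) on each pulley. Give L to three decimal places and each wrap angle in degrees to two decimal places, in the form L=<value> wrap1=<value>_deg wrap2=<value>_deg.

L=198.054 wrap1=195.61_deg wrap2=195.61_deg

crossed belt: β = asin((r1+r2)/C) = asin(11/81) = 7.8050°
wrap1 = wrap2 = π + 2β = 195.6101°
tangent length = C·cosβ = 80.2496
L = (r1+r2)·wrap + 2·C·cosβ = 11·3.4140 + 2·80.2496 = 198.0537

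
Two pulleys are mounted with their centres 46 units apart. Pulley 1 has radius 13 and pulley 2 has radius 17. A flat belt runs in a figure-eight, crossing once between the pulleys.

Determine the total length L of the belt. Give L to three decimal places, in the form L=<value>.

crossed belt: β = asin((r1+r2)/C) = asin(30/46) = 40.7057°
wrap1 = wrap2 = π + 2β = 261.4114°
tangent length = C·cosβ = 34.8712
L = (r1+r2)·wrap + 2·C·cosβ = 30·4.5625 + 2·34.8712 = 206.6171

L=206.617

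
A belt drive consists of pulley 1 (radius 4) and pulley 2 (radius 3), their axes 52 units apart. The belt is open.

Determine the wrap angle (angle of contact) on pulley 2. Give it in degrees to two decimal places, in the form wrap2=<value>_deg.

open belt: β = asin((r2−r1)/C) = asin(-1/52) = -1.1019°
wrap1 = π − 2β = 182.2038°
wrap2 = π + 2β = 177.7962°

wrap2=177.80_deg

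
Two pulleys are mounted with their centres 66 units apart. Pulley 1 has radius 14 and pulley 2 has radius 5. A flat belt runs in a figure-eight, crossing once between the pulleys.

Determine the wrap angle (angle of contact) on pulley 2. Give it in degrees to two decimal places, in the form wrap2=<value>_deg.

wrap2=213.46_deg

crossed belt: β = asin((r1+r2)/C) = asin(19/66) = 16.7310°
wrap1 = wrap2 = π + 2β = 213.4620°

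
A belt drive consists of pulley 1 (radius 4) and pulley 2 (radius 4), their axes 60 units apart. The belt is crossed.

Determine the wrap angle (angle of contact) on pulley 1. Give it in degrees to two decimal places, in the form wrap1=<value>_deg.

crossed belt: β = asin((r1+r2)/C) = asin(8/60) = 7.6623°
wrap1 = wrap2 = π + 2β = 195.3245°

wrap1=195.32_deg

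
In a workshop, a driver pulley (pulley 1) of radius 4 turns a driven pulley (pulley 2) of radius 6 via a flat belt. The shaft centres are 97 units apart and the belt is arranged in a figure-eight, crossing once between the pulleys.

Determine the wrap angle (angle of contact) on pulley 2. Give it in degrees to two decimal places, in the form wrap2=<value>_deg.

wrap2=191.83_deg

crossed belt: β = asin((r1+r2)/C) = asin(10/97) = 5.9173°
wrap1 = wrap2 = π + 2β = 191.8346°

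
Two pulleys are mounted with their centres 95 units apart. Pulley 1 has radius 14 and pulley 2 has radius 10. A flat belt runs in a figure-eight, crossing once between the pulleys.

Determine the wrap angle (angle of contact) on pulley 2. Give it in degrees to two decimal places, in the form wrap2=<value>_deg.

crossed belt: β = asin((r1+r2)/C) = asin(24/95) = 14.6333°
wrap1 = wrap2 = π + 2β = 209.2666°

wrap2=209.27_deg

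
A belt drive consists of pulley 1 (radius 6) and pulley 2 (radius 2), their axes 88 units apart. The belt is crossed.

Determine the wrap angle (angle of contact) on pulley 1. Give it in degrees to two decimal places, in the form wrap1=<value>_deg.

wrap1=190.43_deg

crossed belt: β = asin((r1+r2)/C) = asin(8/88) = 5.2159°
wrap1 = wrap2 = π + 2β = 190.4318°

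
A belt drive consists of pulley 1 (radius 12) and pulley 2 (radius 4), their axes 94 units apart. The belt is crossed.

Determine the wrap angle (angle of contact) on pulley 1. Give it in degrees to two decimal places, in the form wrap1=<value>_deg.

wrap1=199.60_deg

crossed belt: β = asin((r1+r2)/C) = asin(16/94) = 9.8002°
wrap1 = wrap2 = π + 2β = 199.6004°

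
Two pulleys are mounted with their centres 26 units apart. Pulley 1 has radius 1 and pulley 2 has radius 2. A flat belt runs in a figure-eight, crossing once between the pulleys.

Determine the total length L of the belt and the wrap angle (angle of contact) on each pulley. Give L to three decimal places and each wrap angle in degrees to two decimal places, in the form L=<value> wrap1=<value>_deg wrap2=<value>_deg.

crossed belt: β = asin((r1+r2)/C) = asin(3/26) = 6.6258°
wrap1 = wrap2 = π + 2β = 193.2516°
tangent length = C·cosβ = 25.8263
L = (r1+r2)·wrap + 2·C·cosβ = 3·3.3729 + 2·25.8263 = 61.7713

L=61.771 wrap1=193.25_deg wrap2=193.25_deg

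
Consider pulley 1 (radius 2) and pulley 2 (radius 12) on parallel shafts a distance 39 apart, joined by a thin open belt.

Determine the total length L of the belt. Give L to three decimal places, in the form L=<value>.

L=124.561

open belt: β = asin((r2−r1)/C) = asin(10/39) = 14.8572°
wrap1 = π − 2β = 150.2857°
wrap2 = π + 2β = 209.7143°
tangent length = C·cosβ = 37.6962
L = r1·wrap1 + r2·wrap2 + 2·C·cosβ = 2·2.6230 + 12·3.6602 + 2·37.6962 = 124.5607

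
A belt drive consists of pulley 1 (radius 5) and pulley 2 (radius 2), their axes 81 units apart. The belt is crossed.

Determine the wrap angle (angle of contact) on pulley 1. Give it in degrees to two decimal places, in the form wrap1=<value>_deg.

crossed belt: β = asin((r1+r2)/C) = asin(7/81) = 4.9577°
wrap1 = wrap2 = π + 2β = 189.9153°

wrap1=189.92_deg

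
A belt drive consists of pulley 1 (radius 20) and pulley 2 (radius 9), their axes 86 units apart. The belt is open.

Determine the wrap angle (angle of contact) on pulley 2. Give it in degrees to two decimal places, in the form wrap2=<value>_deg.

open belt: β = asin((r2−r1)/C) = asin(-11/86) = -7.3487°
wrap1 = π − 2β = 194.6973°
wrap2 = π + 2β = 165.3027°

wrap2=165.30_deg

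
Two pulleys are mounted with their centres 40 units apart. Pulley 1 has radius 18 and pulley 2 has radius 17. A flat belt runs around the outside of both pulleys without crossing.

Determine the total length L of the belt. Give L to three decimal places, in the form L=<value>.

open belt: β = asin((r2−r1)/C) = asin(-1/40) = -1.4325°
wrap1 = π − 2β = 182.8651°
wrap2 = π + 2β = 177.1349°
tangent length = C·cosβ = 39.9875
L = r1·wrap1 + r2·wrap2 + 2·C·cosβ = 18·3.1916 + 17·3.0916 + 2·39.9875 = 189.9807

L=189.981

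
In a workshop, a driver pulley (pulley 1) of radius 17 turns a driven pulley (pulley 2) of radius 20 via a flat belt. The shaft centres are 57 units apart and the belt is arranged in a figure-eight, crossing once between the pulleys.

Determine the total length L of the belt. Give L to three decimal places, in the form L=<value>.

L=255.233

crossed belt: β = asin((r1+r2)/C) = asin(37/57) = 40.4755°
wrap1 = wrap2 = π + 2β = 260.9510°
tangent length = C·cosβ = 43.3590
L = (r1+r2)·wrap + 2·C·cosβ = 37·4.5545 + 2·43.3590 = 255.2327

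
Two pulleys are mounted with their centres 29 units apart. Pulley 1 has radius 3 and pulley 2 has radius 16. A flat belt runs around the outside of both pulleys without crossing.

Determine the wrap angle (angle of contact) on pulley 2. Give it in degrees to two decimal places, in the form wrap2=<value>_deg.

open belt: β = asin((r2−r1)/C) = asin(13/29) = 26.6331°
wrap1 = π − 2β = 126.7338°
wrap2 = π + 2β = 233.2662°

wrap2=233.27_deg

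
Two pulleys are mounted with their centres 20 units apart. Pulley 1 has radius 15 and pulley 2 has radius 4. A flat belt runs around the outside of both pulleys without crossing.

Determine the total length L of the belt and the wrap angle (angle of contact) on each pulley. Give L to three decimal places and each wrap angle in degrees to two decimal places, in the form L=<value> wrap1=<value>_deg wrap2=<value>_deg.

L=105.909 wrap1=246.73_deg wrap2=113.27_deg

open belt: β = asin((r2−r1)/C) = asin(-11/20) = -33.3670°
wrap1 = π − 2β = 246.7340°
wrap2 = π + 2β = 113.2660°
tangent length = C·cosβ = 16.7033
L = r1·wrap1 + r2·wrap2 + 2·C·cosβ = 15·4.3063 + 4·1.9769 + 2·16.7033 = 105.9089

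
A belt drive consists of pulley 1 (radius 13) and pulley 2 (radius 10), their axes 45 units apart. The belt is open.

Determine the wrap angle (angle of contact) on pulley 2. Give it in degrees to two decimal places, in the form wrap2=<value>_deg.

open belt: β = asin((r2−r1)/C) = asin(-3/45) = -3.8226°
wrap1 = π − 2β = 187.6451°
wrap2 = π + 2β = 172.3549°

wrap2=172.35_deg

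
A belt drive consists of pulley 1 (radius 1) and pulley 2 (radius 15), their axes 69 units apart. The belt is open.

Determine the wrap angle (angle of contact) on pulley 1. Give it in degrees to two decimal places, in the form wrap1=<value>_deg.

open belt: β = asin((r2−r1)/C) = asin(14/69) = 11.7065°
wrap1 = π − 2β = 156.5870°
wrap2 = π + 2β = 203.4130°

wrap1=156.59_deg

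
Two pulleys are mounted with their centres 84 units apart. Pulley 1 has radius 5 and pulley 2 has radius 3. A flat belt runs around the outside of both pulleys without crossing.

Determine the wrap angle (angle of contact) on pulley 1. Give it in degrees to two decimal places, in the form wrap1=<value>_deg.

open belt: β = asin((r2−r1)/C) = asin(-2/84) = -1.3643°
wrap1 = π − 2β = 182.7286°
wrap2 = π + 2β = 177.2714°

wrap1=182.73_deg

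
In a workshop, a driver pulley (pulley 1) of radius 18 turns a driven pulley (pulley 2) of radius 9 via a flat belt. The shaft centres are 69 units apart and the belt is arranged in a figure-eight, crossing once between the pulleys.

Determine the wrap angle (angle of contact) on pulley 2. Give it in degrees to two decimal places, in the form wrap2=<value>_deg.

crossed belt: β = asin((r1+r2)/C) = asin(27/69) = 23.0357°
wrap1 = wrap2 = π + 2β = 226.0714°

wrap2=226.07_deg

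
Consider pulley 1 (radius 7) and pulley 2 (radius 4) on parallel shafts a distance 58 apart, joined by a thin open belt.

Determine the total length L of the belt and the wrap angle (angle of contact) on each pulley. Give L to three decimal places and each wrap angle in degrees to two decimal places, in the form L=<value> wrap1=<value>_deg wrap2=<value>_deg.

L=150.713 wrap1=185.93_deg wrap2=174.07_deg

open belt: β = asin((r2−r1)/C) = asin(-3/58) = -2.9649°
wrap1 = π − 2β = 185.9298°
wrap2 = π + 2β = 174.0702°
tangent length = C·cosβ = 57.9224
L = r1·wrap1 + r2·wrap2 + 2·C·cosβ = 7·3.2451 + 4·3.0381 + 2·57.9224 = 150.7127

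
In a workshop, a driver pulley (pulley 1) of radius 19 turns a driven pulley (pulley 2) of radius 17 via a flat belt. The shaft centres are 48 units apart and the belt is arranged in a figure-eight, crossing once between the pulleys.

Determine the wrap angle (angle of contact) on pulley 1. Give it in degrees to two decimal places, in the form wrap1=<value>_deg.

wrap1=277.18_deg

crossed belt: β = asin((r1+r2)/C) = asin(36/48) = 48.5904°
wrap1 = wrap2 = π + 2β = 277.1808°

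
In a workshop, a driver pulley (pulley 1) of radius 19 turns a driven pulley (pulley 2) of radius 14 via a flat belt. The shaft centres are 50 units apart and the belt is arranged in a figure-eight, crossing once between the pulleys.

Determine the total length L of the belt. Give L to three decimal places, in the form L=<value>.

L=226.373

crossed belt: β = asin((r1+r2)/C) = asin(33/50) = 41.2999°
wrap1 = wrap2 = π + 2β = 262.5997°
tangent length = C·cosβ = 37.5633
L = (r1+r2)·wrap + 2·C·cosβ = 33·4.5832 + 2·37.5633 = 226.3732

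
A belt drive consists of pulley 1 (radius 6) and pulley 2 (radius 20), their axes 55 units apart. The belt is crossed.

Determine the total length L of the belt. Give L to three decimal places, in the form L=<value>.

crossed belt: β = asin((r1+r2)/C) = asin(26/55) = 28.2115°
wrap1 = wrap2 = π + 2β = 236.4230°
tangent length = C·cosβ = 48.4665
L = (r1+r2)·wrap + 2·C·cosβ = 26·4.1264 + 2·48.4665 = 204.2183

L=204.218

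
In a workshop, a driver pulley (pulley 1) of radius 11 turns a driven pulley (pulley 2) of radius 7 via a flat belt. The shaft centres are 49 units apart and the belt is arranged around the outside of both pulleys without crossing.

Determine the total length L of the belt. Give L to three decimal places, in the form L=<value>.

open belt: β = asin((r2−r1)/C) = asin(-4/49) = -4.6824°
wrap1 = π − 2β = 189.3648°
wrap2 = π + 2β = 170.6352°
tangent length = C·cosβ = 48.8365
L = r1·wrap1 + r2·wrap2 + 2·C·cosβ = 11·3.3050 + 7·2.9781 + 2·48.8365 = 154.8754

L=154.875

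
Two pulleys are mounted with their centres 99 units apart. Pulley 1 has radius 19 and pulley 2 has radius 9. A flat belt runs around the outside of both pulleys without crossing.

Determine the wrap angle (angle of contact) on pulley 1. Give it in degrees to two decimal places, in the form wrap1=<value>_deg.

wrap1=191.59_deg

open belt: β = asin((r2−r1)/C) = asin(-10/99) = -5.7973°
wrap1 = π − 2β = 191.5947°
wrap2 = π + 2β = 168.4053°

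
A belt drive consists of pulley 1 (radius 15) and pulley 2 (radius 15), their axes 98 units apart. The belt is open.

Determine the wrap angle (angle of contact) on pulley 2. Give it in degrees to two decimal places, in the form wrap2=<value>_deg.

wrap2=180.00_deg

open belt: β = asin((r2−r1)/C) = asin(0/98) = 0.0000°
wrap1 = π − 2β = 180.0000°
wrap2 = π + 2β = 180.0000°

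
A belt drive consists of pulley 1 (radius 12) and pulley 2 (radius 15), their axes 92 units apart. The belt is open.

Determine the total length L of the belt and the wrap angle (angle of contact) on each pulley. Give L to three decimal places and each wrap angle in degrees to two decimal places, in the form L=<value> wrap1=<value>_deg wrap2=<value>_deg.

L=268.921 wrap1=176.26_deg wrap2=183.74_deg

open belt: β = asin((r2−r1)/C) = asin(3/92) = 1.8687°
wrap1 = π − 2β = 176.2627°
wrap2 = π + 2β = 183.7373°
tangent length = C·cosβ = 91.9511
L = r1·wrap1 + r2·wrap2 + 2·C·cosβ = 12·3.0764 + 15·3.2068 + 2·91.9511 = 268.9208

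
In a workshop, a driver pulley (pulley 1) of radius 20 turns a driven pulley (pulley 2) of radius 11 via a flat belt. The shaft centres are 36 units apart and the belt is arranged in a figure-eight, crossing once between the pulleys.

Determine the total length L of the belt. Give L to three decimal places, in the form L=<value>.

L=198.317

crossed belt: β = asin((r1+r2)/C) = asin(31/36) = 59.4416°
wrap1 = wrap2 = π + 2β = 298.8831°
tangent length = C·cosβ = 18.3030
L = (r1+r2)·wrap + 2·C·cosβ = 31·5.2165 + 2·18.3030 = 198.3173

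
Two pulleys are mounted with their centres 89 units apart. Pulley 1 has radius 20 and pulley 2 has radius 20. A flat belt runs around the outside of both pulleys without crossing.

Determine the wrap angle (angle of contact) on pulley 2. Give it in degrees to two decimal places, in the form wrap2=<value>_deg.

wrap2=180.00_deg

open belt: β = asin((r2−r1)/C) = asin(0/89) = 0.0000°
wrap1 = π − 2β = 180.0000°
wrap2 = π + 2β = 180.0000°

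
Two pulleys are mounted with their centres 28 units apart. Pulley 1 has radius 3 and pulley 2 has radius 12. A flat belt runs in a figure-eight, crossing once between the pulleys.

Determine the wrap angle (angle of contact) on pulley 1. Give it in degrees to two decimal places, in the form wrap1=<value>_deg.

crossed belt: β = asin((r1+r2)/C) = asin(15/28) = 32.3924°
wrap1 = wrap2 = π + 2β = 244.7847°

wrap1=244.78_deg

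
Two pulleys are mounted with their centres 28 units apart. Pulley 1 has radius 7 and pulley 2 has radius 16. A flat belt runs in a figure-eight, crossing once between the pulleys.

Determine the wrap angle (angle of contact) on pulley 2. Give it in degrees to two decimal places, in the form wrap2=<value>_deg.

crossed belt: β = asin((r1+r2)/C) = asin(23/28) = 55.2281°
wrap1 = wrap2 = π + 2β = 290.4561°

wrap2=290.46_deg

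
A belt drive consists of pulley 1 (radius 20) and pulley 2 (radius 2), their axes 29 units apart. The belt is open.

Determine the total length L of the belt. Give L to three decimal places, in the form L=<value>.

open belt: β = asin((r2−r1)/C) = asin(-18/29) = -38.3665°
wrap1 = π − 2β = 256.7330°
wrap2 = π + 2β = 103.2670°
tangent length = C·cosβ = 22.7376
L = r1·wrap1 + r2·wrap2 + 2·C·cosβ = 20·4.4808 + 2·1.8023 + 2·22.7376 = 138.6967

L=138.697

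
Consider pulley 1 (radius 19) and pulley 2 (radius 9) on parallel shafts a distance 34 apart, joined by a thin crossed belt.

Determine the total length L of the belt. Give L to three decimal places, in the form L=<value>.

crossed belt: β = asin((r1+r2)/C) = asin(28/34) = 55.4397°
wrap1 = wrap2 = π + 2β = 290.8794°
tangent length = C·cosβ = 19.2873
L = (r1+r2)·wrap + 2·C·cosβ = 28·5.0768 + 2·19.2873 = 180.7251

L=180.725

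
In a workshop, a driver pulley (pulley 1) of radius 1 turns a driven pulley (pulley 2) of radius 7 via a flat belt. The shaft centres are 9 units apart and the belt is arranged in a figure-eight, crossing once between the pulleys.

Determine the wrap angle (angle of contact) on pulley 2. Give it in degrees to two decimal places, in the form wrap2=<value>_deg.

crossed belt: β = asin((r1+r2)/C) = asin(8/9) = 62.7340°
wrap1 = wrap2 = π + 2β = 305.4679°

wrap2=305.47_deg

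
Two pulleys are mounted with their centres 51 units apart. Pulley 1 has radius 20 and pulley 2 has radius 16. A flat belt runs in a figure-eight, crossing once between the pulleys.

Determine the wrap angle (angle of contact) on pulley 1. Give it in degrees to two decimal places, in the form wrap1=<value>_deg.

wrap1=269.80_deg

crossed belt: β = asin((r1+r2)/C) = asin(36/51) = 44.9009°
wrap1 = wrap2 = π + 2β = 269.8017°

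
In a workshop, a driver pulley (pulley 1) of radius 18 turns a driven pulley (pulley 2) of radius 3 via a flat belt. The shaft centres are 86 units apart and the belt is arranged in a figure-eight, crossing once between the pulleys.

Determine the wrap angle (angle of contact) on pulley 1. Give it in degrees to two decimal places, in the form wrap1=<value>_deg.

wrap1=208.27_deg

crossed belt: β = asin((r1+r2)/C) = asin(21/86) = 14.1337°
wrap1 = wrap2 = π + 2β = 208.2675°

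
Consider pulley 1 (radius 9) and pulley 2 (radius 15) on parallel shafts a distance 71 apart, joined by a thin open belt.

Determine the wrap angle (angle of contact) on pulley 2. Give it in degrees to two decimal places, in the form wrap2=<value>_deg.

open belt: β = asin((r2−r1)/C) = asin(6/71) = 4.8477°
wrap1 = π − 2β = 170.3046°
wrap2 = π + 2β = 189.6954°

wrap2=189.70_deg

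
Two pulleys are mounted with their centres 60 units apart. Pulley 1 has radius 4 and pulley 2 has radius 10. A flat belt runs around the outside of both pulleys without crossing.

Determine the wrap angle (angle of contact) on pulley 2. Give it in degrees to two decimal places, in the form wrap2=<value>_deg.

open belt: β = asin((r2−r1)/C) = asin(6/60) = 5.7392°
wrap1 = π − 2β = 168.5217°
wrap2 = π + 2β = 191.4783°

wrap2=191.48_deg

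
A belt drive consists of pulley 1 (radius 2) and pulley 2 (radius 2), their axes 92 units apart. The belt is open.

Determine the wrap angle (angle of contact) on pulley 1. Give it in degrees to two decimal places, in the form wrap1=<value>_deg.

wrap1=180.00_deg

open belt: β = asin((r2−r1)/C) = asin(0/92) = 0.0000°
wrap1 = π − 2β = 180.0000°
wrap2 = π + 2β = 180.0000°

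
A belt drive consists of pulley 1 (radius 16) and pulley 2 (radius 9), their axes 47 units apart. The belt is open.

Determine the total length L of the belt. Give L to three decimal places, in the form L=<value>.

L=173.584

open belt: β = asin((r2−r1)/C) = asin(-7/47) = -8.5653°
wrap1 = π − 2β = 197.1306°
wrap2 = π + 2β = 162.8694°
tangent length = C·cosβ = 46.4758
L = r1·wrap1 + r2·wrap2 + 2·C·cosβ = 16·3.4406 + 9·2.8426 + 2·46.4758 = 173.5843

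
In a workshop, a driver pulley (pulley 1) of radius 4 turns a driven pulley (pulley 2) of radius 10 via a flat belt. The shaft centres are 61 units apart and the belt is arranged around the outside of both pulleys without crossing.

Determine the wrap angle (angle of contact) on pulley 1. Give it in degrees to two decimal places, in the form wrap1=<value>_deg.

open belt: β = asin((r2−r1)/C) = asin(6/61) = 5.6448°
wrap1 = π − 2β = 168.7104°
wrap2 = π + 2β = 191.2896°

wrap1=168.71_deg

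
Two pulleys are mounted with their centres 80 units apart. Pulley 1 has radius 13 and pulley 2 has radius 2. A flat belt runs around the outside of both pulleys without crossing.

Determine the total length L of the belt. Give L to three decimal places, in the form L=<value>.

L=208.639

open belt: β = asin((r2−r1)/C) = asin(-11/80) = -7.9032°
wrap1 = π − 2β = 195.8064°
wrap2 = π + 2β = 164.1936°
tangent length = C·cosβ = 79.2401
L = r1·wrap1 + r2·wrap2 + 2·C·cosβ = 13·3.4175 + 2·2.8657 + 2·79.2401 = 208.6388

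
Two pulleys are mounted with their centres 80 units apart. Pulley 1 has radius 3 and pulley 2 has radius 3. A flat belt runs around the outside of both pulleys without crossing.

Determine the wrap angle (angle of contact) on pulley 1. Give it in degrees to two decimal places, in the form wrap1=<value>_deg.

wrap1=180.00_deg

open belt: β = asin((r2−r1)/C) = asin(0/80) = 0.0000°
wrap1 = π − 2β = 180.0000°
wrap2 = π + 2β = 180.0000°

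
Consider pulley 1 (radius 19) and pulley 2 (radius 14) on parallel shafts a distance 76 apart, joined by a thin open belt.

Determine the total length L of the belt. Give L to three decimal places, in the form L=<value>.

open belt: β = asin((r2−r1)/C) = asin(-5/76) = -3.7722°
wrap1 = π − 2β = 187.5444°
wrap2 = π + 2β = 172.4556°
tangent length = C·cosβ = 75.8353
L = r1·wrap1 + r2·wrap2 + 2·C·cosβ = 19·3.2733 + 14·3.0099 + 2·75.8353 = 256.0016

L=256.002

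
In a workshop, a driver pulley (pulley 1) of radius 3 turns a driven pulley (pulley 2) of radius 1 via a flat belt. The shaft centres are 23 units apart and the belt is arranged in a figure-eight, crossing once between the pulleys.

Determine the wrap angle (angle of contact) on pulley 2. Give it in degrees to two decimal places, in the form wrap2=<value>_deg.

wrap2=200.03_deg

crossed belt: β = asin((r1+r2)/C) = asin(4/23) = 10.0154°
wrap1 = wrap2 = π + 2β = 200.0308°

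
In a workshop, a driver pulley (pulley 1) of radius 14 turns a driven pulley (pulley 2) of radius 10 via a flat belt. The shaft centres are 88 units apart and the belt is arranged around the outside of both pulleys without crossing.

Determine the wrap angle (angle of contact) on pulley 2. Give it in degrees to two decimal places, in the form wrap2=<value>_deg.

wrap2=174.79_deg

open belt: β = asin((r2−r1)/C) = asin(-4/88) = -2.6053°
wrap1 = π − 2β = 185.2105°
wrap2 = π + 2β = 174.7895°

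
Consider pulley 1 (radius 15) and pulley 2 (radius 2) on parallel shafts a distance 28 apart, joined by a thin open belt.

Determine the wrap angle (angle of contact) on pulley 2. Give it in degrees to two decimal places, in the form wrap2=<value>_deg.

wrap2=124.67_deg

open belt: β = asin((r2−r1)/C) = asin(-13/28) = -27.6640°
wrap1 = π − 2β = 235.3280°
wrap2 = π + 2β = 124.6720°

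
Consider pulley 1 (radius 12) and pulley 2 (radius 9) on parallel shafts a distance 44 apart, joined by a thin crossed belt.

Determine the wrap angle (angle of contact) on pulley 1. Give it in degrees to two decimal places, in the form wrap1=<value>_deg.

crossed belt: β = asin((r1+r2)/C) = asin(21/44) = 28.5074°
wrap1 = wrap2 = π + 2β = 237.0149°

wrap1=237.01_deg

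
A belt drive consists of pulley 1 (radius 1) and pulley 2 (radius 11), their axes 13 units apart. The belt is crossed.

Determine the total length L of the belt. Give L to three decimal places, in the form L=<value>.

L=75.923

crossed belt: β = asin((r1+r2)/C) = asin(12/13) = 67.3801°
wrap1 = wrap2 = π + 2β = 314.7603°
tangent length = C·cosβ = 5.0000
L = (r1+r2)·wrap + 2·C·cosβ = 12·5.4936 + 2·5.0000 = 75.9232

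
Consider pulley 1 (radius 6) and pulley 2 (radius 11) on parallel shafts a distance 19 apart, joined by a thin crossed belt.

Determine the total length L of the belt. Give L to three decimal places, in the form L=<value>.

L=108.044

crossed belt: β = asin((r1+r2)/C) = asin(17/19) = 63.4746°
wrap1 = wrap2 = π + 2β = 306.9493°
tangent length = C·cosβ = 8.4853
L = (r1+r2)·wrap + 2·C·cosβ = 17·5.3573 + 2·8.4853 = 108.0443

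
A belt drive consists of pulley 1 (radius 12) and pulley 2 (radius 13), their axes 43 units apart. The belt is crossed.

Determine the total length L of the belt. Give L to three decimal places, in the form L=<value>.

crossed belt: β = asin((r1+r2)/C) = asin(25/43) = 35.5487°
wrap1 = wrap2 = π + 2β = 251.0975°
tangent length = C·cosβ = 34.9857
L = (r1+r2)·wrap + 2·C·cosβ = 25·4.3825 + 2·34.9857 = 179.5334

L=179.533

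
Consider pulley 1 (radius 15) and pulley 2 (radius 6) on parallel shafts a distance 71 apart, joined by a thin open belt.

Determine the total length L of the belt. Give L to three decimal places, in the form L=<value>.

L=209.116

open belt: β = asin((r2−r1)/C) = asin(-9/71) = -7.2824°
wrap1 = π − 2β = 194.5649°
wrap2 = π + 2β = 165.4351°
tangent length = C·cosβ = 70.4273
L = r1·wrap1 + r2·wrap2 + 2·C·cosβ = 15·3.3958 + 6·2.8874 + 2·70.4273 = 209.1158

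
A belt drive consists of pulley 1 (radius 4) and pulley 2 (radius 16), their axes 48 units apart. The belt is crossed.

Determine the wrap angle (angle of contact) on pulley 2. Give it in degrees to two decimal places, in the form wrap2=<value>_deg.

crossed belt: β = asin((r1+r2)/C) = asin(20/48) = 24.6243°
wrap1 = wrap2 = π + 2β = 229.2486°

wrap2=229.25_deg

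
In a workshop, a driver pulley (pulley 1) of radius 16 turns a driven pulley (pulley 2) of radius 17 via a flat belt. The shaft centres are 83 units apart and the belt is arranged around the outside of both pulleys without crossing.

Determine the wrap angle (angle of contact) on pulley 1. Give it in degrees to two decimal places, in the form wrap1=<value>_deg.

wrap1=178.62_deg

open belt: β = asin((r2−r1)/C) = asin(1/83) = 0.6903°
wrap1 = π − 2β = 178.6193°
wrap2 = π + 2β = 181.3807°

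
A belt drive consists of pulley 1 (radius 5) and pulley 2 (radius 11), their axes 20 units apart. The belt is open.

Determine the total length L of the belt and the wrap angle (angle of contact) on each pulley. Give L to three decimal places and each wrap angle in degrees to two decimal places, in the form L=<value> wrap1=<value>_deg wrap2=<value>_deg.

L=92.079 wrap1=145.08_deg wrap2=214.92_deg

open belt: β = asin((r2−r1)/C) = asin(6/20) = 17.4576°
wrap1 = π − 2β = 145.0848°
wrap2 = π + 2β = 214.9152°
tangent length = C·cosβ = 19.0788
L = r1·wrap1 + r2·wrap2 + 2·C·cosβ = 5·2.5322 + 11·3.7510 + 2·19.0788 = 92.0794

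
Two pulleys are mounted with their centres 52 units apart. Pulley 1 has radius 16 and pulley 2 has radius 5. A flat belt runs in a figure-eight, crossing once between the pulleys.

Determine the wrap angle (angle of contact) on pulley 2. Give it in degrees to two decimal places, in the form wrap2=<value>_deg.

wrap2=227.64_deg

crossed belt: β = asin((r1+r2)/C) = asin(21/52) = 23.8188°
wrap1 = wrap2 = π + 2β = 227.6377°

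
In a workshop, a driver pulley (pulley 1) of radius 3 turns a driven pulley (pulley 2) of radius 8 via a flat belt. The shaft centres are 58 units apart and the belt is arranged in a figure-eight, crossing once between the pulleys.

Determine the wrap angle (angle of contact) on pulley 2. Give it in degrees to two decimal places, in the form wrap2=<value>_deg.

crossed belt: β = asin((r1+r2)/C) = asin(11/58) = 10.9327°
wrap1 = wrap2 = π + 2β = 201.8653°

wrap2=201.87_deg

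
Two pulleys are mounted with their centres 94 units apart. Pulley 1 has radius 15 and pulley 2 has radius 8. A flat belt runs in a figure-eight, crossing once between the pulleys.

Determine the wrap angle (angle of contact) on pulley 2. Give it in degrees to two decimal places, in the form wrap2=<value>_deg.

crossed belt: β = asin((r1+r2)/C) = asin(23/94) = 14.1630°
wrap1 = wrap2 = π + 2β = 208.3259°

wrap2=208.33_deg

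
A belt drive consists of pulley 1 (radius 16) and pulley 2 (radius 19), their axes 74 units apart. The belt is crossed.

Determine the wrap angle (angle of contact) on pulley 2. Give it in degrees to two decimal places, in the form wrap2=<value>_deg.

wrap2=236.45_deg

crossed belt: β = asin((r1+r2)/C) = asin(35/74) = 28.2275°
wrap1 = wrap2 = π + 2β = 236.4549°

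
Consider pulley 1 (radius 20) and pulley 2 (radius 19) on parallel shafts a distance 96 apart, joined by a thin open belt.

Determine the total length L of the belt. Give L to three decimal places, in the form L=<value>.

open belt: β = asin((r2−r1)/C) = asin(-1/96) = -0.5968°
wrap1 = π − 2β = 181.1937°
wrap2 = π + 2β = 178.8063°
tangent length = C·cosβ = 95.9948
L = r1·wrap1 + r2·wrap2 + 2·C·cosβ = 20·3.1624 + 19·3.1208 + 2·95.9948 = 314.5325

L=314.533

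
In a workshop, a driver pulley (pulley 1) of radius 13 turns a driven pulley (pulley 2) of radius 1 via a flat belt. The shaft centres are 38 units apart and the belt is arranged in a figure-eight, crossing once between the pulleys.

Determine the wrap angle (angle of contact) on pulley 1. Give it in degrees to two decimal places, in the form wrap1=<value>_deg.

wrap1=223.24_deg

crossed belt: β = asin((r1+r2)/C) = asin(14/38) = 21.6183°
wrap1 = wrap2 = π + 2β = 223.2365°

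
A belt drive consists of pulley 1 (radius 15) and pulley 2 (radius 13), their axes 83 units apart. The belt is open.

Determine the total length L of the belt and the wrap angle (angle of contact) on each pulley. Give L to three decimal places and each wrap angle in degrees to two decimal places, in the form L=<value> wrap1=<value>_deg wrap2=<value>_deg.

open belt: β = asin((r2−r1)/C) = asin(-2/83) = -1.3808°
wrap1 = π − 2β = 182.7615°
wrap2 = π + 2β = 177.2385°
tangent length = C·cosβ = 82.9759
L = r1·wrap1 + r2·wrap2 + 2·C·cosβ = 15·3.1898 + 13·3.0934 + 2·82.9759 = 254.0128

L=254.013 wrap1=182.76_deg wrap2=177.24_deg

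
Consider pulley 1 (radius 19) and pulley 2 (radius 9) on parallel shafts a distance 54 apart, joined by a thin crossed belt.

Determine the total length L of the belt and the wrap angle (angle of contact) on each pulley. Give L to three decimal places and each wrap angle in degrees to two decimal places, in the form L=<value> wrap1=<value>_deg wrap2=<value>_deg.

crossed belt: β = asin((r1+r2)/C) = asin(28/54) = 31.2329°
wrap1 = wrap2 = π + 2β = 242.4659°
tangent length = C·cosβ = 46.1736
L = (r1+r2)·wrap + 2·C·cosβ = 28·4.2318 + 2·46.1736 = 210.8383

L=210.838 wrap1=242.47_deg wrap2=242.47_deg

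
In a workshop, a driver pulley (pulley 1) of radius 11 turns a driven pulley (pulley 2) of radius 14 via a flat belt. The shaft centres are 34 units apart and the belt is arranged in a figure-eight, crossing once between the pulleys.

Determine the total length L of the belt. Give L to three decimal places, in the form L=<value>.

L=165.932

crossed belt: β = asin((r1+r2)/C) = asin(25/34) = 47.3321°
wrap1 = wrap2 = π + 2β = 274.6641°
tangent length = C·cosβ = 23.0434
L = (r1+r2)·wrap + 2·C·cosβ = 25·4.7938 + 2·23.0434 = 165.9317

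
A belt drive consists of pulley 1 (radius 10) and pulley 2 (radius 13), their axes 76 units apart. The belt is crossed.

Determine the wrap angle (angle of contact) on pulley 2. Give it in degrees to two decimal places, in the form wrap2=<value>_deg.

crossed belt: β = asin((r1+r2)/C) = asin(23/76) = 17.6157°
wrap1 = wrap2 = π + 2β = 215.2315°

wrap2=215.23_deg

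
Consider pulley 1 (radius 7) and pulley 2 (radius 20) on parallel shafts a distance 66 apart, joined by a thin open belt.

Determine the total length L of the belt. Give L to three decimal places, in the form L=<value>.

L=219.392

open belt: β = asin((r2−r1)/C) = asin(13/66) = 11.3598°
wrap1 = π − 2β = 157.2804°
wrap2 = π + 2β = 202.7196°
tangent length = C·cosβ = 64.7070
L = r1·wrap1 + r2·wrap2 + 2·C·cosβ = 7·2.7451 + 20·3.5381 + 2·64.7070 = 219.3920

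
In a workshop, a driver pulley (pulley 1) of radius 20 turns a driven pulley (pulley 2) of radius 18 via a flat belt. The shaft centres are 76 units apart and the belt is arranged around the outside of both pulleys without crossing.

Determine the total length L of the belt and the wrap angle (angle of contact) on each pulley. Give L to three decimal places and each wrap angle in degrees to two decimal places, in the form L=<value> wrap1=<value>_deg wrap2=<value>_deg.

L=271.433 wrap1=183.02_deg wrap2=176.98_deg

open belt: β = asin((r2−r1)/C) = asin(-2/76) = -1.5080°
wrap1 = π − 2β = 183.0159°
wrap2 = π + 2β = 176.9841°
tangent length = C·cosβ = 75.9737
L = r1·wrap1 + r2·wrap2 + 2·C·cosβ = 20·3.1942 + 18·3.0890 + 2·75.9737 = 271.4332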